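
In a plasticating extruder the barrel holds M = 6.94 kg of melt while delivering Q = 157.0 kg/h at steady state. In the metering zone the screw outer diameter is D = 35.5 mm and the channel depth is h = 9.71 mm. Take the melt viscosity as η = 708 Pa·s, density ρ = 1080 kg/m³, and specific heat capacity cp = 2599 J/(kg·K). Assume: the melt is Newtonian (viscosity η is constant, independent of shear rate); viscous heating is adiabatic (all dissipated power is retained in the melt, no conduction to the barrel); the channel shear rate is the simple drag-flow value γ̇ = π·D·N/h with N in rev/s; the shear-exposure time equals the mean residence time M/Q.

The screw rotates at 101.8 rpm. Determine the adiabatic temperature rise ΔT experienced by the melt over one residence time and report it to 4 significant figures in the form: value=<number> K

Convert throughput: Q = 157.0 kg/h = 157.0/3600 = 0.0436111 kg/s
t_res = M / Q_s = 6.94 / 0.0436111 = 159.134 s
D = 35.5 mm = 0.0355 m;  h = 9.71 mm = 0.00971 m;  N = 101.8 rpm / 60 = 1.69667 rev/s
γ̇ = π·D·N / h = π · 0.0355 · 1.69667 / 0.00971 = 19.4875 s⁻¹
ΔT = η·γ̇²·t_res / (ρ·cp) = 708 · (19.4875)² · 159.134 / (1080 · 2599) = 15.2432 K

value=15.24 K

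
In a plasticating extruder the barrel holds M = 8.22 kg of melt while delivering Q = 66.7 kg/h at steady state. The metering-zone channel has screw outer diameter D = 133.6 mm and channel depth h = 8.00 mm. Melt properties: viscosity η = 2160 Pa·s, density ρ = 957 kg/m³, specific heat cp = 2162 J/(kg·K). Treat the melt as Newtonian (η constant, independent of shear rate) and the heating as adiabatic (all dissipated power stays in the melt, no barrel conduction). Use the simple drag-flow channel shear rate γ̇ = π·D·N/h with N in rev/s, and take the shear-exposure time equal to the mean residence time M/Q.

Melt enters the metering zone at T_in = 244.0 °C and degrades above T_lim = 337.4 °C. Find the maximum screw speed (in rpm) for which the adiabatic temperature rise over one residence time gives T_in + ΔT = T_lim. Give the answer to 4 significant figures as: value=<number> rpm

Q_s = Q / 3600 = 66.7 / 3600 = 0.0185278 kg/s
t_res = M / Q_s = 8.22 / 0.0185278 = 443.658 s
Geometry in SI: D = 133.6 mm → 0.1336 m, h = 8.00 mm → 0.008 m
ΔT_a = T_lim − T_in = 337.4 − 244.0 = 93.4 K
γ̇_max² = ΔT_a·ρ·cp / (η·t_res) = [93.4 × 957 × 2162] / [2160 × 443.658] = 201.657 s⁻²
Take the square root: γ̇_max = √(201.657) = 14.2006 s⁻¹
N_max = γ̇_max·h / (π·D) = 14.2006 · 0.008 / (π · 0.1336) = 0.27067 rev/s = 16.2402 rpm

value=16.24 rpm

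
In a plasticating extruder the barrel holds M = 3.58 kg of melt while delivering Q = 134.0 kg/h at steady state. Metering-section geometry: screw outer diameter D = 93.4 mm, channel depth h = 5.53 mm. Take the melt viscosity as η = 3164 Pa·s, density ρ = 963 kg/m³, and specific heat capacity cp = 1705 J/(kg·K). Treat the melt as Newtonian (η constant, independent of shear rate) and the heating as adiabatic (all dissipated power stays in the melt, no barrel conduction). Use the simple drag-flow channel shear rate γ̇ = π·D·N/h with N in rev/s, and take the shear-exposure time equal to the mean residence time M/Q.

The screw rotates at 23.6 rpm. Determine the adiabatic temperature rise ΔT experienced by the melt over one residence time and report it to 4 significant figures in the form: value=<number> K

Q_s = Q / 3600 = 134.0 / 3600 = 0.0372222 kg/s
t_res = M / Q_s = 3.58 / 0.0372222 = 96.1791 s
Convert to SI: D = 0.0934 m, h = 0.00553 m, N = 23.6/60 = 0.393333 rev/s
Shear rate: γ̇ = πDN/h = π·0.0934·0.393333/0.00553 = 20.8705 s⁻¹
ΔT = η·γ̇²·t_res/(ρ·cp) = [3164 × 20.8705² × 96.1791] / [963 × 1705] = 80.7293 K

value=80.73 K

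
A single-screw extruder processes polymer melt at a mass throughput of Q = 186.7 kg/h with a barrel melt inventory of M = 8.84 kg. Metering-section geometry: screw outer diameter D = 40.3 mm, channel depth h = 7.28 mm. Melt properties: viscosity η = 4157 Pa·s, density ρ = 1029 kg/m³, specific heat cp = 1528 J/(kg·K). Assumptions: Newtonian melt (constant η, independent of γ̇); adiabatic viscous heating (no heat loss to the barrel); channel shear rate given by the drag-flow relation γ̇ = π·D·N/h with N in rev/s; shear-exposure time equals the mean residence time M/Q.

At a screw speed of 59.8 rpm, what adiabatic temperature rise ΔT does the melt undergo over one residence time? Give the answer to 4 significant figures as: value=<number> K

value=135.4 K

Convert throughput: Q = 186.7 kg/h = 186.7/3600 = 0.0518611 kg/s
t_res = M / Q_s = 8.84 / 0.0518611 = 170.455 s
D = 40.3 mm = 0.0403 m;  h = 7.28 mm = 0.00728 m;  N = 59.8 rpm / 60 = 0.996667 rev/s
γ̇ = π·D·N / h = π · 0.0403 · 0.996667 / 0.00728 = 17.333 s⁻¹
ΔT = η·γ̇²·t_res / (ρ·cp) = 4157 · (17.333)² · 170.455 / (1029 · 1528) = 135.394 K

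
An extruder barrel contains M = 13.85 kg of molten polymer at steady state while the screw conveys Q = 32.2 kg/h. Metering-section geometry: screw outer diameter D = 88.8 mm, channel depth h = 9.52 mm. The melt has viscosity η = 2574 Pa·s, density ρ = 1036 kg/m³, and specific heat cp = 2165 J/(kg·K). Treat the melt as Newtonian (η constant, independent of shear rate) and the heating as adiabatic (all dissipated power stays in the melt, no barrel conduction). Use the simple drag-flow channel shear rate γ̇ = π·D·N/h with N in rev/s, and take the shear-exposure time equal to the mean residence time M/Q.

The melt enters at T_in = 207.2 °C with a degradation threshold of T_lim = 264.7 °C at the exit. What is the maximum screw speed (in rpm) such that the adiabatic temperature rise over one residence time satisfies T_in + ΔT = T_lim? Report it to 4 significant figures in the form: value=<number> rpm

value=11.65 rpm

Q_s = Q / 3600 = 32.2 / 3600 = 0.00894444 kg/s
t_res = M / Q_s = 13.85 ÷ 0.00894444 = 1548.45 s
Convert to metres: D = 0.0888 m, h = 0.00952 m
ΔT_a = T_lim − T_in = 264.7 °C − 207.2 °C = 57.5 K
Invert ΔT = ηγ̇²t_res/(ρcp) for γ̇: γ̇_max² = ΔT_a ρ cp / (η t_res) = 57.5·1036·2165 / (2574·1548.45) = 32.3579 s⁻²
γ̇_max = sqrt(32.3579) = 5.6884 s⁻¹
N_max = γ̇_max·h / (π·D) = 5.6884 · 0.00952 / (π · 0.0888) = 0.194117 rev/s = 11.647 rpm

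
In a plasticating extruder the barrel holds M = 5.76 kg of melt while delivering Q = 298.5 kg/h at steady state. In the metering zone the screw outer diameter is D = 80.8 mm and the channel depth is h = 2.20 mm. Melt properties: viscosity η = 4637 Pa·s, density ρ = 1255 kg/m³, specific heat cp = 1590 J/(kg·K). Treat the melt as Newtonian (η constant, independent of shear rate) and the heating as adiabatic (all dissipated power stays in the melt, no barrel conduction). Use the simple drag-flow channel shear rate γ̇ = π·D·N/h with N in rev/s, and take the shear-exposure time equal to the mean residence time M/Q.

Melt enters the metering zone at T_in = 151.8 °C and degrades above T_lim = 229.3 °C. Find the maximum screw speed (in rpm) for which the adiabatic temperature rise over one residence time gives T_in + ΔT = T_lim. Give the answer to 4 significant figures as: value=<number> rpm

value=11.39 rpm

Throughput in SI: Q_s = 298.5 kg/h ÷ 3600 s/h = 0.0829167 kg/s
t_res = M / Q_s = 5.76 / 0.0829167 = 69.4673 s
Convert to metres: D = 0.0808 m, h = 0.0022 m
Allowable rise: ΔT_a = T_lim − T_in = 229.3 − 151.8 = 77.5 K
γ̇_max² = ΔT_a·ρ·cp/(η·t_res) = 77.5·1255·1590/(4637·69.4673) = 480.092 s⁻²
γ̇_max = √480.092 = 21.911 s⁻¹
N_max = γ̇_max h / (πD) = 21.911·0.0022/(π·0.0808) = 0.1899 rev/s → ×60 = 11.394 rpm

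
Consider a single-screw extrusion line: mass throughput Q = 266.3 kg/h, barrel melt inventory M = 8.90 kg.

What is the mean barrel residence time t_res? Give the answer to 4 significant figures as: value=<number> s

value=120.3 s

Throughput in SI: Q_s = 266.3 kg/h ÷ 3600 s/h = 0.0739722 kg/s
Mean residence time: t_res = M/Q_s = 8.90 kg / 0.0739722 kg/s = 120.315 s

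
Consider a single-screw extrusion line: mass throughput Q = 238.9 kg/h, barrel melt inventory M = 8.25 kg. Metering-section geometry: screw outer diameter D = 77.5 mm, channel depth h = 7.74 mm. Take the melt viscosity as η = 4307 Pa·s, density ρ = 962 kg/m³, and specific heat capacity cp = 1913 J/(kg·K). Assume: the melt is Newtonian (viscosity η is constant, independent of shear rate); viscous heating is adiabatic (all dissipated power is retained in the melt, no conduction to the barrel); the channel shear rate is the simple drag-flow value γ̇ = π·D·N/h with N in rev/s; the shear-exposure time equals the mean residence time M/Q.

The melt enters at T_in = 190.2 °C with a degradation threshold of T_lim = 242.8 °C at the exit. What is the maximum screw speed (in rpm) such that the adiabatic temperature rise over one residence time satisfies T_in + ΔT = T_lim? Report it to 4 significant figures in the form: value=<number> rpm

Throughput in SI: Q_s = 238.9 kg/h ÷ 3600 s/h = 0.0663611 kg/s
t_res = M / Q_s = 8.25 / 0.0663611 = 124.32 s
Convert to metres: D = 0.0775 m, h = 0.00774 m
Allowable rise: ΔT_a = T_lim − T_in = 242.8 − 190.2 = 52.6 K
γ̇_max² = ΔT_a·ρ·cp/(η·t_res) = 52.6·962·1913/(4307·124.32) = 180.784 s⁻²
Take the square root: γ̇_max = √(180.784) = 13.4456 s⁻¹
Solve γ̇ = πDN/h for N: N_max = γ̇_max·h/(π·D) = 13.4456 × 0.00774 / (π × 0.0775) = 0.427435 rev/s = 25.6461 rpm

value=25.65 rpm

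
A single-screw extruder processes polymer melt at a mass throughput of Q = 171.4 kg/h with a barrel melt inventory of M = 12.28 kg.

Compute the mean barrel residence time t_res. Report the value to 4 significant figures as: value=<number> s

Convert throughput: Q = 171.4 kg/h = 171.4/3600 = 0.0476111 kg/s
t_res = M / Q_s = 12.28 / 0.0476111 = 257.923 s

value=257.9 s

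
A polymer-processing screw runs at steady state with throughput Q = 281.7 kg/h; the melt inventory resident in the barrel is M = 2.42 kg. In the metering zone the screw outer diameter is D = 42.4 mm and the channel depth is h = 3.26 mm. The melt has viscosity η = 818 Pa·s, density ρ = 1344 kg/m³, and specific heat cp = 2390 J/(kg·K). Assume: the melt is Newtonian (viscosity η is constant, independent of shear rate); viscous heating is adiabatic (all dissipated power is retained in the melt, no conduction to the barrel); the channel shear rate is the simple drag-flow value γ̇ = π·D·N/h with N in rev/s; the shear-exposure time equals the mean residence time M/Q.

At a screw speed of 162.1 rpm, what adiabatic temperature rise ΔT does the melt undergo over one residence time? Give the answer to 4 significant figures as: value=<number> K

Throughput in SI: Q_s = 281.7 kg/h ÷ 3600 s/h = 0.07825 kg/s
t_res = M / Q_s = 2.42 / 0.07825 = 30.9265 s
D = 42.4 mm = 0.0424 m;  h = 3.26 mm = 0.00326 m;  N = 162.1 rpm / 60 = 2.70167 rev/s
γ̇ = π·D·N / h = π · 0.0424 · 2.70167 / 0.00326 = 110.39 s⁻¹
Adiabatic rise: ΔT = η γ̇² t_res / (ρ cp) = 818·(110.39)²·30.9265 / (1344·2390) = 95.9725 K

value=95.97 K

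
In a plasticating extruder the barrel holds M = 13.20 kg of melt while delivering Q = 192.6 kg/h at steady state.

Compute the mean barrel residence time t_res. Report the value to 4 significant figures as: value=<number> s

value=246.7 s

Q_s = Q / 3600 = 192.6 / 3600 = 0.0535 kg/s
t_res = M / Q_s = 13.20 ÷ 0.0535 = 246.729 s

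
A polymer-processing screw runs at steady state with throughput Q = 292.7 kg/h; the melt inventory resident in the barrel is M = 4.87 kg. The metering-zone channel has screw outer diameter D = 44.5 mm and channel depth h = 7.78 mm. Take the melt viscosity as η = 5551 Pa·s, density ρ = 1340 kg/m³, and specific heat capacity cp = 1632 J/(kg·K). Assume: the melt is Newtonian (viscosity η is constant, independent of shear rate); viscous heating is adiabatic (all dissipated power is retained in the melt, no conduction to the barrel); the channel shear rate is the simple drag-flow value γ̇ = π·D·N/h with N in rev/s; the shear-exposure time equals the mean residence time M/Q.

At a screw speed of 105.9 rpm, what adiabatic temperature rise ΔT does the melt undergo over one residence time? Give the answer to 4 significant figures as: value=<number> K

value=152.9 K

Throughput in SI: Q_s = 292.7 kg/h ÷ 3600 s/h = 0.0813056 kg/s
t_res = M / Q_s = 4.87 / 0.0813056 = 59.8975 s
Convert to SI: D = 0.0445 m, h = 0.00778 m, N = 105.9/60 = 1.765 rev/s
γ̇ = π D N / h = (π)(0.0445)(1.765) / 0.00778 = 31.7158 s⁻¹
Adiabatic rise: ΔT = η γ̇² t_res / (ρ cp) = 5551·(31.7158)²·59.8975 / (1340·1632) = 152.934 K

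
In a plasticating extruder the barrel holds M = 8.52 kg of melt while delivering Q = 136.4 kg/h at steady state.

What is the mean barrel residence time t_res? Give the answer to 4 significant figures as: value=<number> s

Q_s = Q / 3600 = 136.4 / 3600 = 0.0378889 kg/s
t_res = M / Q_s = 8.52 / 0.0378889 = 224.868 s

value=224.9 s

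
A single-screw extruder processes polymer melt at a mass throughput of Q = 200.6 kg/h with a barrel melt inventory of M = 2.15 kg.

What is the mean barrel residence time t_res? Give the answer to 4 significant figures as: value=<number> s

value=38.58 s

Q_s = Q / 3600 = 200.6 / 3600 = 0.0557222 kg/s
t_res = M / Q_s = 2.15 / 0.0557222 = 38.5842 s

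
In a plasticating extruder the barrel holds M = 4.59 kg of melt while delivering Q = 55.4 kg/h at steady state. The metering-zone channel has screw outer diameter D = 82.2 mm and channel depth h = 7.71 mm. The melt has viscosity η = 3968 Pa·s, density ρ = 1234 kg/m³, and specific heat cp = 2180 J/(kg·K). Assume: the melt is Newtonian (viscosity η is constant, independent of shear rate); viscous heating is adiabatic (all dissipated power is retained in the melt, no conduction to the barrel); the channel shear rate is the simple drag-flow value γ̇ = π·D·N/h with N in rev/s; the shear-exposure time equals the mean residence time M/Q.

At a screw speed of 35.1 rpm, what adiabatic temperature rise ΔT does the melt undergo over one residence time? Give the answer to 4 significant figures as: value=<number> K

value=168.9 K

Q_s = Q / 3600 = 55.4 / 3600 = 0.0153889 kg/s
Mean residence time: t_res = M/Q_s = 4.59 kg / 0.0153889 kg/s = 298.267 s
Geometry in metres: D = 82.2 mm → 0.0822 m, h = 7.71 mm → 0.00771 m; screw speed N = 35.1 rpm = 0.585 rev/s
γ̇ = π·D·N / h = π · 0.0822 · 0.585 / 0.00771 = 19.594 s⁻¹
ΔT = η·γ̇²·t_res/(ρ·cp) = [3968 × 19.594² × 298.267] / [1234 × 2180] = 168.909 K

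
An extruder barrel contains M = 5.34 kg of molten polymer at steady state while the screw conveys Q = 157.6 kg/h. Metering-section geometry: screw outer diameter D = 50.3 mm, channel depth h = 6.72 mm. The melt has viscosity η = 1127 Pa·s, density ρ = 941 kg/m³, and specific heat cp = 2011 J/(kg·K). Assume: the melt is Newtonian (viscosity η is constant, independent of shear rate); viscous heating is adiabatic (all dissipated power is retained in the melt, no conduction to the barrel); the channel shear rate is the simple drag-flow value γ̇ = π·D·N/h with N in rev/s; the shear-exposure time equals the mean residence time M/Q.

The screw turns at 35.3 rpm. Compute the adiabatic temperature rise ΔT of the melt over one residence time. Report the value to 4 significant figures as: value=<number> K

value=13.90 K

Throughput in SI: Q_s = 157.6 kg/h ÷ 3600 s/h = 0.0437778 kg/s
Mean residence time: t_res = M/Q_s = 5.34 kg / 0.0437778 kg/s = 121.98 s
Geometry in metres: D = 50.3 mm → 0.0503 m, h = 6.72 mm → 0.00672 m; screw speed N = 35.3 rpm = 0.588333 rev/s
Shear rate: γ̇ = πDN/h = π·0.0503·0.588333/0.00672 = 13.8348 s⁻¹
ΔT = η·γ̇²·t_res/(ρ·cp) = [1127 × 13.8348² × 121.98] / [941 × 2011] = 13.9045 K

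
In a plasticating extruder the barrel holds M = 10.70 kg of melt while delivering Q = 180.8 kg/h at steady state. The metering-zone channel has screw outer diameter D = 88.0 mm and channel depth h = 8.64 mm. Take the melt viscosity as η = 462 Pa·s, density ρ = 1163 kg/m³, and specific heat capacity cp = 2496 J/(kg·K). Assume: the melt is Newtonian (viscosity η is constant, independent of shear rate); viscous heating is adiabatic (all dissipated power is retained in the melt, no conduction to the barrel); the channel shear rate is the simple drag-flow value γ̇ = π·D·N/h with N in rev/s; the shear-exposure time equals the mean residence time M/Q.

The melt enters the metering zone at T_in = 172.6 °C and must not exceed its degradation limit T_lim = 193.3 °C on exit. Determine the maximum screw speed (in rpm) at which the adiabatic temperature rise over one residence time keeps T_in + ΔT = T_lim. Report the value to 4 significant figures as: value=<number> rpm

Throughput in SI: Q_s = 180.8 kg/h ÷ 3600 s/h = 0.0502222 kg/s
t_res = M / Q_s = 10.70 ÷ 0.0502222 = 213.053 s
D = 88.0 mm = 0.088 m;  h = 8.64 mm = 0.00864 m
ΔT_a = T_lim − T_in = 193.3 °C − 172.6 °C = 20.7 K
γ̇_max² = ΔT_a·ρ·cp/(η·t_res) = 20.7·1163·2496/(462·213.053) = 610.471 s⁻²
γ̇_max = √610.471 = 24.7077 s⁻¹
Solve γ̇ = πDN/h for N: N_max = γ̇_max·h/(π·D) = 24.7077 × 0.00864 / (π × 0.088) = 0.772171 rev/s = 46.3303 rpm

value=46.33 rpm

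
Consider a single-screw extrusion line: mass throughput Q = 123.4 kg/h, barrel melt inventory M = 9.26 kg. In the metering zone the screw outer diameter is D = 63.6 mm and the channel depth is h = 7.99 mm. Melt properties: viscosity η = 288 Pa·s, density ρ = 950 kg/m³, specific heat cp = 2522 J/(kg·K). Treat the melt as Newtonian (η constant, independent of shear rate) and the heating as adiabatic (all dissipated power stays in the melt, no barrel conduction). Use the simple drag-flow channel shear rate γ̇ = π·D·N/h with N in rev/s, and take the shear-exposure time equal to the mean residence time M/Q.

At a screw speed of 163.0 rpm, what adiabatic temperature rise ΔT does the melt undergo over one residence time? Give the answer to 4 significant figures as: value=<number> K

Convert throughput: Q = 123.4 kg/h = 123.4/3600 = 0.0342778 kg/s
t_res = M / Q_s = 9.26 ÷ 0.0342778 = 270.146 s
Geometry in metres: D = 63.6 mm → 0.0636 m, h = 7.99 mm → 0.00799 m; screw speed N = 163.0 rpm = 2.71667 rev/s
Shear rate: γ̇ = πDN/h = π·0.0636·2.71667/0.00799 = 67.9355 s⁻¹
ΔT = η·γ̇²·t_res / (ρ·cp) = 288 · (67.9355)² · 270.146 / (950 · 2522) = 149.87 K

value=149.9 K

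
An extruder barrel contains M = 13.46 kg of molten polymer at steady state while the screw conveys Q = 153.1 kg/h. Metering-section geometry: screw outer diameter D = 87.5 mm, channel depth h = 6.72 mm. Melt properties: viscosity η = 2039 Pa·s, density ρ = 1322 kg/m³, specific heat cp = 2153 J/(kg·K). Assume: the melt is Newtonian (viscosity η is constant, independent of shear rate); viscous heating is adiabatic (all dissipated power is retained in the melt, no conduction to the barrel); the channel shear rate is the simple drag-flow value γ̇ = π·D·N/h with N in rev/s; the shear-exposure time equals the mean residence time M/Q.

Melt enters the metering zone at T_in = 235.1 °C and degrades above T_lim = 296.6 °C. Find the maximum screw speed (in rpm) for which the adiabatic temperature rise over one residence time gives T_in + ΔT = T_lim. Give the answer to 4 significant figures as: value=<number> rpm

value=24.16 rpm

Q_s = Q / 3600 = 153.1 / 3600 = 0.0425278 kg/s
t_res = M / Q_s = 13.46 ÷ 0.0425278 = 316.499 s
D = 87.5 mm = 0.0875 m;  h = 6.72 mm = 0.00672 m
Allowable rise: ΔT_a = T_lim − T_in = 296.6 − 235.1 = 61.5 K
γ̇_max² = ΔT_a·ρ·cp / (η·t_res) = [61.5 × 1322 × 2153] / [2039 × 316.499] = 271.245 s⁻²
γ̇_max = √271.245 = 16.4695 s⁻¹
N_max = γ̇_max h / (πD) = 16.4695·0.00672/(π·0.0875) = 0.402617 rev/s → ×60 = 24.157 rpm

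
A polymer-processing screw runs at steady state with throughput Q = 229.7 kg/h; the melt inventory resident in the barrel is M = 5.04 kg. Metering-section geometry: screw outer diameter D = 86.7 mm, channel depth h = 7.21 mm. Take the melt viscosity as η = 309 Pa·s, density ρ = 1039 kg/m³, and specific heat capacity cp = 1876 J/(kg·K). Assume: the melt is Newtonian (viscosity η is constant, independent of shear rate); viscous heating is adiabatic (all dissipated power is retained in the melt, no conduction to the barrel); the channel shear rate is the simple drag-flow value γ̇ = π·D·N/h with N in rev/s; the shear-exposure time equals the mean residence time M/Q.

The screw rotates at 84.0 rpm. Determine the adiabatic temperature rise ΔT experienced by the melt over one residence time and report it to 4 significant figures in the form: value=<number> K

value=35.03 K

Q_s = Q / 3600 = 229.7 / 3600 = 0.0638056 kg/s
t_res = M / Q_s = 5.04 ÷ 0.0638056 = 78.99 s
Convert to SI: D = 0.0867 m, h = 0.00721 m, N = 84.0/60 = 1.4 rev/s
Shear rate: γ̇ = πDN/h = π·0.0867·1.4/0.00721 = 52.8886 s⁻¹
ΔT = η·γ̇²·t_res / (ρ·cp) = 309 · (52.8886)² · 78.99 / (1039 · 1876) = 35.0272 K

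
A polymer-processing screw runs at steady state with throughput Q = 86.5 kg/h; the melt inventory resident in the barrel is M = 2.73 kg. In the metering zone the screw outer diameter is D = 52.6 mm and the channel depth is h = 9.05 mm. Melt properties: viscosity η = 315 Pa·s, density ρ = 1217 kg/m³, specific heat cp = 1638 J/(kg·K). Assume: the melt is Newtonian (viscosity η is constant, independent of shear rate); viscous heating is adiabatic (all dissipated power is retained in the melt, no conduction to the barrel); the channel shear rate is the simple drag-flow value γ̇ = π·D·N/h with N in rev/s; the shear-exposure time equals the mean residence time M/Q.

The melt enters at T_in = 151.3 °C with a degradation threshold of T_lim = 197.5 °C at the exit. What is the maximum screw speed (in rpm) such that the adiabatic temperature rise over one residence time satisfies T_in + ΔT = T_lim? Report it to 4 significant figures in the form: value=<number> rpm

value=166.7 rpm

Q_s = Q / 3600 = 86.5 / 3600 = 0.0240278 kg/s
t_res = M / Q_s = 2.73 ÷ 0.0240278 = 113.618 s
D = 52.6 mm = 0.0526 m;  h = 9.05 mm = 0.00905 m
Allowable rise: ΔT_a = T_lim − T_in = 197.5 − 151.3 = 46.2 K
γ̇_max² = ΔT_a·ρ·cp / (η·t_res) = [46.2 × 1217 × 1638] / [315 × 113.618] = 2573.28 s⁻²
Take the square root: γ̇_max = √(2573.28) = 50.7275 s⁻¹
Solve γ̇ = πDN/h for N: N_max = γ̇_max·h/(π·D) = 50.7275 × 0.00905 / (π × 0.0526) = 2.77815 rev/s = 166.689 rpm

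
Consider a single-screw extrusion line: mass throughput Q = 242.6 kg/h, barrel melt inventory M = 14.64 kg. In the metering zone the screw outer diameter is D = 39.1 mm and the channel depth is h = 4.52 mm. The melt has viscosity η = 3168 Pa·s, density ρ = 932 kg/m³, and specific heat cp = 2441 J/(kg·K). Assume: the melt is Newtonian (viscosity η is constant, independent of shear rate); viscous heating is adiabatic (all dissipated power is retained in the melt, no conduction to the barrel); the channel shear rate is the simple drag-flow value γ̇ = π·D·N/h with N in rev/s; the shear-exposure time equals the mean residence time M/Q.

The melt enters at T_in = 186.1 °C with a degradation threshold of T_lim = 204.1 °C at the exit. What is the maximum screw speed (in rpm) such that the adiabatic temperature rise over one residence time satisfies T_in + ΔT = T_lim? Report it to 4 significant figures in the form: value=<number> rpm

value=17.03 rpm

Q_s = Q / 3600 = 242.6 / 3600 = 0.0673889 kg/s
t_res = M / Q_s = 14.64 ÷ 0.0673889 = 217.246 s
Convert to metres: D = 0.0391 m, h = 0.00452 m
ΔT_a = T_lim − T_in = 204.1 − 186.1 = 18 K
γ̇_max² = ΔT_a·ρ·cp / (η·t_res) = [18 × 932 × 2441] / [3168 × 217.246] = 59.5002 s⁻²
Take the square root: γ̇_max = √(59.5002) = 7.71364 s⁻¹
N_max = γ̇_max·h / (π·D) = 7.71364 · 0.00452 / (π · 0.0391) = 0.283838 rev/s = 17.0303 rpm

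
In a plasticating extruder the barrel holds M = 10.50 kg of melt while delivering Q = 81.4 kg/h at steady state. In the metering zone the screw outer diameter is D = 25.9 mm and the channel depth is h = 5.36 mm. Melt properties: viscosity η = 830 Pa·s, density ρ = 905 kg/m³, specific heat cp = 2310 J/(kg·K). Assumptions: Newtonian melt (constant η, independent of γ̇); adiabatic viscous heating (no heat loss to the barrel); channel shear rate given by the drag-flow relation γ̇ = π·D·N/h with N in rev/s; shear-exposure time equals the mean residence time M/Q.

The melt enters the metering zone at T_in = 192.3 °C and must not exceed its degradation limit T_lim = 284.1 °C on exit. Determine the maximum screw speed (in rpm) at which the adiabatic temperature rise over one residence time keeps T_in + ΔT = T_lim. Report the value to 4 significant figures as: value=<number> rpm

Q_s = Q / 3600 = 81.4 / 3600 = 0.0226111 kg/s
t_res = M / Q_s = 10.50 / 0.0226111 = 464.373 s
D = 25.9 mm = 0.0259 m;  h = 5.36 mm = 0.00536 m
ΔT_a = T_lim − T_in = 284.1 °C − 192.3 °C = 91.8 K
γ̇_max² = ΔT_a·ρ·cp/(η·t_res) = 91.8·905·2310/(830·464.373) = 497.918 s⁻²
γ̇_max = √497.918 = 22.3141 s⁻¹
N_max = γ̇_max h / (πD) = 22.3141·0.00536/(π·0.0259) = 1.46992 rev/s → ×60 = 88.1953 rpm

value=88.20 rpm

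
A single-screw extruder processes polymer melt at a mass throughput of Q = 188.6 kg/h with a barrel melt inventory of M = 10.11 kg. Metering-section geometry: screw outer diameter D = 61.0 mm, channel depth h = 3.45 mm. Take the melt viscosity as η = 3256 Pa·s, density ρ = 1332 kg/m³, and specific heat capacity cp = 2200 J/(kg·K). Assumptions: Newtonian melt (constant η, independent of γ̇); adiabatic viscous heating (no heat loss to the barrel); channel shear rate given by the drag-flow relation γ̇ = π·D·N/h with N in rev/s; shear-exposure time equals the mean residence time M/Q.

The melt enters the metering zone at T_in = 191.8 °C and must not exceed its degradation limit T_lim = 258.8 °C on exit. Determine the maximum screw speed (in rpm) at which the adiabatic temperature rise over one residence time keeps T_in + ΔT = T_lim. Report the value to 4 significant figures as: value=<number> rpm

Q_s = Q / 3600 = 188.6 / 3600 = 0.0523889 kg/s
t_res = M / Q_s = 10.11 / 0.0523889 = 192.98 s
Geometry in SI: D = 61.0 mm → 0.061 m, h = 3.45 mm → 0.00345 m
Allowable rise: ΔT_a = T_lim − T_in = 258.8 − 191.8 = 67 K
Invert ΔT = ηγ̇²t_res/(ρcp) for γ̇: γ̇_max² = ΔT_a ρ cp / (η t_res) = 67·1332·2200 / (3256·192.98) = 312.468 s⁻²
Take the square root: γ̇_max = √(312.468) = 17.6768 s⁻¹
N_max = γ̇_max·h / (π·D) = 17.6768 · 0.00345 / (π · 0.061) = 0.318231 rev/s = 19.0938 rpm

value=19.09 rpm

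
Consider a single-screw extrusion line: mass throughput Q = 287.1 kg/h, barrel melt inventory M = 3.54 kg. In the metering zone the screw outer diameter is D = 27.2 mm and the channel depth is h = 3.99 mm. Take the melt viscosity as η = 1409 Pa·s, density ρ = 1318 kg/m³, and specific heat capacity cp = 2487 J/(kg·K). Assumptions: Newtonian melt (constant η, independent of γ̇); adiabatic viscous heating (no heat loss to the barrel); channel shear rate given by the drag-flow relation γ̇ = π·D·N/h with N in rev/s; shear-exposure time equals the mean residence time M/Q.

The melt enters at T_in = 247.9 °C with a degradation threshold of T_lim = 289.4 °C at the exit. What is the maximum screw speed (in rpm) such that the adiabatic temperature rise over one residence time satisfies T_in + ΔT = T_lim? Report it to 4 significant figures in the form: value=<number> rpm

value=130.7 rpm

Throughput in SI: Q_s = 287.1 kg/h ÷ 3600 s/h = 0.07975 kg/s
t_res = M / Q_s = 3.54 ÷ 0.07975 = 44.3887 s
Convert to metres: D = 0.0272 m, h = 0.00399 m
ΔT_a = T_lim − T_in = 289.4 − 247.9 = 41.5 K
γ̇_max² = ΔT_a·ρ·cp/(η·t_res) = 41.5·1318·2487/(1409·44.3887) = 2174.98 s⁻²
γ̇_max = sqrt(2174.98) = 46.6367 s⁻¹
N_max = γ̇_max h / (πD) = 46.6367·0.00399/(π·0.0272) = 2.17762 rev/s → ×60 = 130.657 rpm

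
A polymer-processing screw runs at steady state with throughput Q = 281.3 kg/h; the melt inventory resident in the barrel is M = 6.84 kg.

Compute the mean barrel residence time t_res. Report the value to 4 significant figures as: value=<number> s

value=87.54 s

Convert throughput: Q = 281.3 kg/h = 281.3/3600 = 0.0781389 kg/s
t_res = M / Q_s = 6.84 ÷ 0.0781389 = 87.5364 s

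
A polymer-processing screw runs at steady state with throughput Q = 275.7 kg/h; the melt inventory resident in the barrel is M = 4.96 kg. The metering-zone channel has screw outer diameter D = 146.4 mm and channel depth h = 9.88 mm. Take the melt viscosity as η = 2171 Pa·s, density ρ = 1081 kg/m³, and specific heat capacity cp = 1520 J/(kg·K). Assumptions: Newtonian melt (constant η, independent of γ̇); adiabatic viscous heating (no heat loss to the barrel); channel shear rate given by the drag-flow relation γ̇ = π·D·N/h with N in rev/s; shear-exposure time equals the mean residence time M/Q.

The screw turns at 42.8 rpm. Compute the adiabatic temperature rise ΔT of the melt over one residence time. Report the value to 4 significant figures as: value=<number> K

Convert throughput: Q = 275.7 kg/h = 275.7/3600 = 0.0765833 kg/s
t_res = M / Q_s = 4.96 ÷ 0.0765833 = 64.7661 s
Geometry in metres: D = 146.4 mm → 0.1464 m, h = 9.88 mm → 0.00988 m; screw speed N = 42.8 rpm = 0.713333 rev/s
γ̇ = π·D·N / h = π · 0.1464 · 0.713333 / 0.00988 = 33.2068 s⁻¹
ΔT = η·γ̇²·t_res / (ρ·cp) = 2171 · (33.2068)² · 64.7661 / (1081 · 1520) = 94.3607 K

value=94.36 K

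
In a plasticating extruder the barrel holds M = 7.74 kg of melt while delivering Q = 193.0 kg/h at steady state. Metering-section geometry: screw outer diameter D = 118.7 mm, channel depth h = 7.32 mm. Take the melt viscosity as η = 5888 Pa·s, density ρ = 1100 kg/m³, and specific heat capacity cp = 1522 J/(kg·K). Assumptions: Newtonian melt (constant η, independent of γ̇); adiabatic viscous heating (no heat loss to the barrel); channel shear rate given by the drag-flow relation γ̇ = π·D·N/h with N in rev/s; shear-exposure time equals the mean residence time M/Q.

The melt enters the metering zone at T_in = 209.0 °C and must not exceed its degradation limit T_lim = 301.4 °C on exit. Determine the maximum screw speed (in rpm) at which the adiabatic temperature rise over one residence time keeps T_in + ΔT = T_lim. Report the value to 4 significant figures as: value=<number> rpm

value=15.89 rpm

Convert throughput: Q = 193.0 kg/h = 193.0/3600 = 0.0536111 kg/s
t_res = M / Q_s = 7.74 / 0.0536111 = 144.373 s
Geometry in SI: D = 118.7 mm → 0.1187 m, h = 7.32 mm → 0.00732 m
Allowable rise: ΔT_a = T_lim − T_in = 301.4 − 209.0 = 92.4 K
γ̇_max² = ΔT_a·ρ·cp/(η·t_res) = 92.4·1100·1522/(5888·144.373) = 181.981 s⁻²
γ̇_max = √181.981 = 13.49 s⁻¹
Solve γ̇ = πDN/h for N: N_max = γ̇_max·h/(π·D) = 13.49 × 0.00732 / (π × 0.1187) = 0.264803 rev/s = 15.8882 rpm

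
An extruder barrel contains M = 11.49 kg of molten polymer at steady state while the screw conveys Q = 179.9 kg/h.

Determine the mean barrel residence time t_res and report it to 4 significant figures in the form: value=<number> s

Q_s = Q / 3600 = 179.9 / 3600 = 0.0499722 kg/s
Mean residence time: t_res = M/Q_s = 11.49 kg / 0.0499722 kg/s = 229.928 s

value=229.9 s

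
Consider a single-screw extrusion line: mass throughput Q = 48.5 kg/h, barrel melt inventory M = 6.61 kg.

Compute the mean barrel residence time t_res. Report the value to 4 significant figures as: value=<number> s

value=490.6 s

Throughput in SI: Q_s = 48.5 kg/h ÷ 3600 s/h = 0.0134722 kg/s
t_res = M / Q_s = 6.61 / 0.0134722 = 490.639 s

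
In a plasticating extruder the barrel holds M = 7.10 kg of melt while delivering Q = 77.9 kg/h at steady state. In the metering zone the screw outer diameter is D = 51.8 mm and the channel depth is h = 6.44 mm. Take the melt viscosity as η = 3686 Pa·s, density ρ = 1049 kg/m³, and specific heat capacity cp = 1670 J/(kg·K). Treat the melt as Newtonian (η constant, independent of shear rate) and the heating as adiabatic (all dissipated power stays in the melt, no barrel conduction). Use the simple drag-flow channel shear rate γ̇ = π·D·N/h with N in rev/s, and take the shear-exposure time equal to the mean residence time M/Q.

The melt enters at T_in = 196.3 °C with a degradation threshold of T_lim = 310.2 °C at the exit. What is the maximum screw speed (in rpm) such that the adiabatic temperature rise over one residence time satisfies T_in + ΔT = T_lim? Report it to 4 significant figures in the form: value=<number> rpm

value=30.50 rpm

Convert throughput: Q = 77.9 kg/h = 77.9/3600 = 0.0216389 kg/s
t_res = M / Q_s = 7.10 / 0.0216389 = 328.113 s
Geometry in SI: D = 51.8 mm → 0.0518 m, h = 6.44 mm → 0.00644 m
ΔT_a = T_lim − T_in = 310.2 °C − 196.3 °C = 113.9 K
γ̇_max² = ΔT_a·ρ·cp / (η·t_res) = [113.9 × 1049 × 1670] / [3686 × 328.113] = 164.982 s⁻²
γ̇_max = √164.982 = 12.8445 s⁻¹
N_max = γ̇_max·h / (π·D) = 12.8445 · 0.00644 / (π · 0.0518) = 0.508305 rev/s = 30.4983 rpm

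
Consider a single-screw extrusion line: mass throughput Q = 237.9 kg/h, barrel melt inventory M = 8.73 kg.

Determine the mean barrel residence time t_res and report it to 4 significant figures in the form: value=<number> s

Convert throughput: Q = 237.9 kg/h = 237.9/3600 = 0.0660833 kg/s
Mean residence time: t_res = M/Q_s = 8.73 kg / 0.0660833 kg/s = 132.106 s

value=132.1 s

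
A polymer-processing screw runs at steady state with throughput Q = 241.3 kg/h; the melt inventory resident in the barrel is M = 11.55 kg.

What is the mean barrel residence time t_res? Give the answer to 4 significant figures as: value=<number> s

Throughput in SI: Q_s = 241.3 kg/h ÷ 3600 s/h = 0.0670278 kg/s
Mean residence time: t_res = M/Q_s = 11.55 kg / 0.0670278 kg/s = 172.317 s

value=172.3 s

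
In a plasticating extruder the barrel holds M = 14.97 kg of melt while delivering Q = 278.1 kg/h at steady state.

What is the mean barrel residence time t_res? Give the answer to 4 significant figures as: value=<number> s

Q_s = Q / 3600 = 278.1 / 3600 = 0.07725 kg/s
t_res = M / Q_s = 14.97 ÷ 0.07725 = 193.786 s

value=193.8 s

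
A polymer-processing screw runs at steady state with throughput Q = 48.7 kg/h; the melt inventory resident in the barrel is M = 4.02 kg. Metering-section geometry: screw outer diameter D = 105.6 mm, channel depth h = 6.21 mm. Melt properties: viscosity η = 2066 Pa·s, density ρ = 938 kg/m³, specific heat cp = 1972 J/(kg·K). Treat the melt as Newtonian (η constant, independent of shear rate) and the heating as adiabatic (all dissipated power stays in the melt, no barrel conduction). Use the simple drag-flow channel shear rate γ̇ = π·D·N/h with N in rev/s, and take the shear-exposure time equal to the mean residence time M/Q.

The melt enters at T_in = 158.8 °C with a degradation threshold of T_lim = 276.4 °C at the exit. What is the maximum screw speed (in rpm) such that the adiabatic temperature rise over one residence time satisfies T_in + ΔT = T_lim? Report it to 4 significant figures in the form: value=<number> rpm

Convert throughput: Q = 48.7 kg/h = 48.7/3600 = 0.0135278 kg/s
t_res = M / Q_s = 4.02 ÷ 0.0135278 = 297.166 s
Convert to metres: D = 0.1056 m, h = 0.00621 m
ΔT_a = T_lim − T_in = 276.4 − 158.8 = 117.6 K
γ̇_max² = ΔT_a·ρ·cp/(η·t_res) = 117.6·938·1972/(2066·297.166) = 354.313 s⁻²
γ̇_max = √354.313 = 18.8232 s⁻¹
N_max = γ̇_max·h / (π·D) = 18.8232 · 0.00621 / (π · 0.1056) = 0.352348 rev/s = 21.1409 rpm

value=21.14 rpm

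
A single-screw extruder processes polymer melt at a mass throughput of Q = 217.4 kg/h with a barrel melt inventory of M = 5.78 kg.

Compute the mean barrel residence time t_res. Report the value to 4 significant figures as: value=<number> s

value=95.71 s

Q_s = Q / 3600 = 217.4 / 3600 = 0.0603889 kg/s
t_res = M / Q_s = 5.78 ÷ 0.0603889 = 95.713 s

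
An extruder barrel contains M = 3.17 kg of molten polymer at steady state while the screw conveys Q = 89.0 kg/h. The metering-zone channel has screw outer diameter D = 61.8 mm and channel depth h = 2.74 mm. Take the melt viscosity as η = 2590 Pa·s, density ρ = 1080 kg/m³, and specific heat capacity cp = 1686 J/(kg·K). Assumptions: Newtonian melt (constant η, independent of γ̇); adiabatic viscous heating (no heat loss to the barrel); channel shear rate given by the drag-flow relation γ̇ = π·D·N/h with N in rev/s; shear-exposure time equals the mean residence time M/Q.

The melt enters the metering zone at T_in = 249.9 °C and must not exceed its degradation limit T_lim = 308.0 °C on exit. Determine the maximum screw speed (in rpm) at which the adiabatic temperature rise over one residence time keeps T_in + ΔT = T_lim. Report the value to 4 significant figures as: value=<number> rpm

Q_s = Q / 3600 = 89.0 / 3600 = 0.0247222 kg/s
t_res = M / Q_s = 3.17 / 0.0247222 = 128.225 s
Convert to metres: D = 0.0618 m, h = 0.00274 m
ΔT_a = T_lim − T_in = 308.0 °C − 249.9 °C = 58.1 K
γ̇_max² = ΔT_a·ρ·cp / (η·t_res) = [58.1 × 1080 × 1686] / [2590 × 128.225] = 318.556 s⁻²
γ̇_max = sqrt(318.556) = 17.8481 s⁻¹
N_max = γ̇_max·h / (π·D) = 17.8481 · 0.00274 / (π · 0.0618) = 0.251887 rev/s = 15.1132 rpm

value=15.11 rpm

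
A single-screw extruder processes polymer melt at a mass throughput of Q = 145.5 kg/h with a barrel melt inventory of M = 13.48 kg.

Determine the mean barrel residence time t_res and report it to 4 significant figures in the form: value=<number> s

Convert throughput: Q = 145.5 kg/h = 145.5/3600 = 0.0404167 kg/s
t_res = M / Q_s = 13.48 ÷ 0.0404167 = 333.526 s

value=333.5 s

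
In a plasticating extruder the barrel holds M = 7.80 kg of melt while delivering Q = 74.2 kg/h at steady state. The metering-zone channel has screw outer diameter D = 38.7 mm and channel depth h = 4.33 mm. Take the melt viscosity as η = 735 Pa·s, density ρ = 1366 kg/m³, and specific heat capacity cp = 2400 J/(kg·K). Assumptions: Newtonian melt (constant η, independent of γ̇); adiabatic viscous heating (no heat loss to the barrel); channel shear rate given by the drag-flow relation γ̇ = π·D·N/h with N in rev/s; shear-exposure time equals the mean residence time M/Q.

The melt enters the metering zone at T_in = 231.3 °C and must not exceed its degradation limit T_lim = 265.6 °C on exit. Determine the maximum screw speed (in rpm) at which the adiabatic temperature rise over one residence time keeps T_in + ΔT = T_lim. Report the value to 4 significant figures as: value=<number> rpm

value=42.97 rpm

Q_s = Q / 3600 = 74.2 / 3600 = 0.0206111 kg/s
t_res = M / Q_s = 7.80 ÷ 0.0206111 = 378.437 s
D = 38.7 mm = 0.0387 m;  h = 4.33 mm = 0.00433 m
ΔT_a = T_lim − T_in = 265.6 °C − 231.3 °C = 34.3 K
γ̇_max² = ΔT_a·ρ·cp / (η·t_res) = [34.3 × 1366 × 2400] / [735 × 378.437] = 404.274 s⁻²
γ̇_max = sqrt(404.274) = 20.1066 s⁻¹
N_max = γ̇_max h / (πD) = 20.1066·0.00433/(π·0.0387) = 0.716085 rev/s → ×60 = 42.9651 rpm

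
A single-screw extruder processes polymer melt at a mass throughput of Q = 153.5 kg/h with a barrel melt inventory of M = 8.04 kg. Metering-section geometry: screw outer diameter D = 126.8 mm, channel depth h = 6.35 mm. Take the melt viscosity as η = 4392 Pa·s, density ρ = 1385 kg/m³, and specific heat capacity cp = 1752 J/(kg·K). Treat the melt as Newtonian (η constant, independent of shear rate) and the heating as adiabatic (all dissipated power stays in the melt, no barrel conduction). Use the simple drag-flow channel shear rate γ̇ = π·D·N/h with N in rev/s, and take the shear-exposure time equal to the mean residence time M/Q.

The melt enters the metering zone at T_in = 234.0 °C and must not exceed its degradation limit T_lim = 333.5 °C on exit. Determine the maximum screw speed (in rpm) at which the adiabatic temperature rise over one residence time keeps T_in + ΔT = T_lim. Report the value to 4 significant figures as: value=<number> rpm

value=16.33 rpm

Throughput in SI: Q_s = 153.5 kg/h ÷ 3600 s/h = 0.0426389 kg/s
Mean residence time: t_res = M/Q_s = 8.04 kg / 0.0426389 kg/s = 188.56 s
D = 126.8 mm = 0.1268 m;  h = 6.35 mm = 0.00635 m
Allowable rise: ΔT_a = T_lim − T_in = 333.5 − 234.0 = 99.5 K
γ̇_max² = ΔT_a·ρ·cp / (η·t_res) = [99.5 × 1385 × 1752] / [4392 × 188.56] = 291.538 s⁻²
γ̇_max = sqrt(291.538) = 17.0745 s⁻¹
Solve γ̇ = πDN/h for N: N_max = γ̇_max·h/(π·D) = 17.0745 × 0.00635 / (π × 0.1268) = 0.272177 rev/s = 16.3306 rpm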